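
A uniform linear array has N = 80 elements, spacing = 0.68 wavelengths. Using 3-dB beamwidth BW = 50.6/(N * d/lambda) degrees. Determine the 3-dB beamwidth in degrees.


BW = 50.6 / (80 * 0.68) = 50.6 / 54.4 = 0.93

0.93 deg


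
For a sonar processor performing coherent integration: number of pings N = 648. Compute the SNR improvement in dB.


Gain = 10*log10(648) = 28.12

28.12 dB


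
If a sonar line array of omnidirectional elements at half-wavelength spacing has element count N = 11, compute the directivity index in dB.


DI = 10*log10(11) = 10.41

10.41 dB


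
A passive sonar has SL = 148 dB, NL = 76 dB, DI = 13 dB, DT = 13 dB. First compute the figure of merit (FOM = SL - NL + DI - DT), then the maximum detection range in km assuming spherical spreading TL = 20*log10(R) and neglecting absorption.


Step 1: FOM = SL - NL + DI - DT = 148 - 76 + 13 - 13 = 72 dB
Step 2: at max range FOM = TL = 20*log10(R), so R = 10^(72/20) = 3981.07 m = 3.98 km

3.98 km


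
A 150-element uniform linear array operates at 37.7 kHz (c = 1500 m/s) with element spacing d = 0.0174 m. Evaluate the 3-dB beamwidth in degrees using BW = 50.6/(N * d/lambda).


Step 1: lambda = 1500/37700 = 0.03979 m
Step 2: d/lambda = 0.0174/0.03979 = 0.4373
Step 3: BW = 50.6/(N * d/lambda) = 50.6/(150 * 0.4373) = 0.77

0.77 deg


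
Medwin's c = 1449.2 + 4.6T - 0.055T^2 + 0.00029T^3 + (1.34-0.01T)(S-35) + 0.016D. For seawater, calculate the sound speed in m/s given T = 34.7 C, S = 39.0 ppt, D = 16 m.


1558.94 m/s


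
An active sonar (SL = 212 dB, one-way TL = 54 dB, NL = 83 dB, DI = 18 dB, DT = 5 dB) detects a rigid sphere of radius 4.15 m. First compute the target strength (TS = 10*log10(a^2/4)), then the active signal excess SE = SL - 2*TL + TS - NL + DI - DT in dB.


Step 1: TS = 10*log10(4.15^2/4) = 6.34 dB
Step 2: SE = SL - 2*TL + TS - NL + DI - DT = 212 - 2*54 + (6.34) - 83 + 18 - 5 = 40.34

40.34 dB


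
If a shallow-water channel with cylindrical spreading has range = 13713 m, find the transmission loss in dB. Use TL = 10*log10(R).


TL = 10*log10(13713) = 41.37

41.37 dB


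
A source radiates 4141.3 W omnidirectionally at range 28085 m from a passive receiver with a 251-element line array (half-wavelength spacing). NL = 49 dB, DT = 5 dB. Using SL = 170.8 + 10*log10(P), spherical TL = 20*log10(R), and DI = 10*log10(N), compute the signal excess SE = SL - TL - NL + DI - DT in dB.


88.0 dB


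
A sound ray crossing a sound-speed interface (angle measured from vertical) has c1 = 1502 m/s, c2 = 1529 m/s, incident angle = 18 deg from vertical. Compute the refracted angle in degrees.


18.33 deg


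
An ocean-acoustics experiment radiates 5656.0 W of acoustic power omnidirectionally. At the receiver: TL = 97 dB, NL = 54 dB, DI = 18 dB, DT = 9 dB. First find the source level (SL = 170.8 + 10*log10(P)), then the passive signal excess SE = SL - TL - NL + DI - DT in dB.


Step 1: SL = 170.8 + 10*log10(5656.0) = 208.33 dB
Step 2: SE = SL - TL - NL + DI - DT = 208.33 - 97 - 54 + 18 - 9 = 66.33

66.33 dB


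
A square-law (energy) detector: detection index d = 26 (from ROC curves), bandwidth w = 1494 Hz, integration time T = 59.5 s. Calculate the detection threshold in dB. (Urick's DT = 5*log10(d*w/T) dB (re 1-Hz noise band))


DT = 5*log10(d*w/T) = 5*log10(26 * 1494 / 59.5) = 5*log10(652.84) = 14.07

14.07 dB


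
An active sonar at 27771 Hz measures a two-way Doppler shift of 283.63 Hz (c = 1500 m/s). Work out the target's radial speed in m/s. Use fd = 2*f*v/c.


From fd = 2*f*v/c, v = c*fd/(2*f) = 1500 * 283.63 / (2*27771) = 7.66

7.66 m/s


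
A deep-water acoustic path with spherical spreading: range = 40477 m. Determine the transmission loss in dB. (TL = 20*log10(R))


92.14 dB


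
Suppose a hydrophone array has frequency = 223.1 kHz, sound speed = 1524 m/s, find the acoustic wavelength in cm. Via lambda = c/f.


0.68 cm


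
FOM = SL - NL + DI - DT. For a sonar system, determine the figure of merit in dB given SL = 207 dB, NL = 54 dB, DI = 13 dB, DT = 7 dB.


159 dB


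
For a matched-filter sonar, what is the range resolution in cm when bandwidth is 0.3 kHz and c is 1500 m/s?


dR = c/(2*BW) = 1500 / (2 * 0.3e3) = 2.5 m = 250.0 cm

250.0 cm


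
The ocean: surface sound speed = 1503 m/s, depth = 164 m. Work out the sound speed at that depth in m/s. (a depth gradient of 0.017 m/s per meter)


1505.788 m/s


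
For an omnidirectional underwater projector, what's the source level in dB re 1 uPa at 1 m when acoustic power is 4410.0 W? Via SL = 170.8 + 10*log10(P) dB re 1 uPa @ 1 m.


207.24 dB


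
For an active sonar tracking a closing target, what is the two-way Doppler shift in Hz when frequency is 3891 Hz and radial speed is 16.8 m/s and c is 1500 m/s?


fd = 2*f*v/c = 2 * 3891 * 16.8 / 1500 = 87.16

87.16 Hz


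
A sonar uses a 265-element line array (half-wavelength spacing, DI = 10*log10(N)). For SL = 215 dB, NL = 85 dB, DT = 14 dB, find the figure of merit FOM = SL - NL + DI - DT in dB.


Step 1: DI = 10*log10(265) = 24.23 dB
Step 2: FOM = SL - NL + DI - DT = 215 - 85 + 24.23 - 14 = 140.23

140.23 dB


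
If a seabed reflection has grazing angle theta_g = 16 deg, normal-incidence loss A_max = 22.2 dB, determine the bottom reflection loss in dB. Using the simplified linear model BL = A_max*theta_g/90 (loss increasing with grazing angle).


3.95 dB


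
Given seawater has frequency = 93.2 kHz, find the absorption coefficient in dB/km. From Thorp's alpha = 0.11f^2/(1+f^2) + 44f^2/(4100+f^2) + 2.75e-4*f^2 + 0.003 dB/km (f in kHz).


f^2 = 8686.24
alpha = 0.11*8686.24/(1+8686.24) + 44*8686.24/(4100+8686.24) + 2.75e-4*8686.24 + 0.003 = 32.393

32.393 dB/km


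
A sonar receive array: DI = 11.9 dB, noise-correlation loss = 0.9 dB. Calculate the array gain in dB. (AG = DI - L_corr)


11.0 dB


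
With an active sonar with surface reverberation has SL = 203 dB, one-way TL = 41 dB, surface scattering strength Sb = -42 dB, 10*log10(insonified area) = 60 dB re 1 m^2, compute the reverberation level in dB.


RL = SL - 2*TL + Sb + 10*log10(A) = 203 - 2*41 + (-42) + 60 = 139

139 dB


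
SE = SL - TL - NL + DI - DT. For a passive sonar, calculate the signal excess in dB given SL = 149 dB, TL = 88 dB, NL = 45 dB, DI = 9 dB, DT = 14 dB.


SE = SL - TL - NL + DI - DT = 149 - 88 - 45 + 9 - 14 = 11

11 dB


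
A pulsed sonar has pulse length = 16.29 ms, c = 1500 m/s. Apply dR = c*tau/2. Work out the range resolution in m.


12.2175 m


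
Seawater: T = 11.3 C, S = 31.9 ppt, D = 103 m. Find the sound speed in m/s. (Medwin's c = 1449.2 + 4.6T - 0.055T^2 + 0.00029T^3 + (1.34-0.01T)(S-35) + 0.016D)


c = 1449.2 + 4.6*11.3 - 0.055*11.3^2 + 0.00029*11.3^3 + (1.34 - 0.01*11.3)*(31.9 - 35) + 0.016*103 = 1492.42

1492.42 m/s


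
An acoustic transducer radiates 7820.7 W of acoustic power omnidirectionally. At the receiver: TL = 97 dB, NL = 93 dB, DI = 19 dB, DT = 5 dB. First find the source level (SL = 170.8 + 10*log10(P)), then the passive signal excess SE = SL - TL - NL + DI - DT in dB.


Step 1: SL = 170.8 + 10*log10(7820.7) = 209.73 dB
Step 2: SE = SL - TL - NL + DI - DT = 209.73 - 97 - 93 + 19 - 5 = 33.73

33.73 dB


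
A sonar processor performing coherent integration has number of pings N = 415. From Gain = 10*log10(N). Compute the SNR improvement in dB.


26.18 dB


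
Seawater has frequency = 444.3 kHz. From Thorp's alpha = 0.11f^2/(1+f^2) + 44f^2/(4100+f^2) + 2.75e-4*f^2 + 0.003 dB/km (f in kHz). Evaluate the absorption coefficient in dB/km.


97.503 dB/km


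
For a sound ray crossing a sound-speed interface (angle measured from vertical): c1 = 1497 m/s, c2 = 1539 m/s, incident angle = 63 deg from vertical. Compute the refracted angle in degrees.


66.35 deg


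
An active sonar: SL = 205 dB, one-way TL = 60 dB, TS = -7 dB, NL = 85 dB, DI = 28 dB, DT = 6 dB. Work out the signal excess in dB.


SE = SL - 2*TL + TS - NL + DI - DT = 205 - 2*60 + (-7) - 85 + 28 - 6 = 15

15 dB


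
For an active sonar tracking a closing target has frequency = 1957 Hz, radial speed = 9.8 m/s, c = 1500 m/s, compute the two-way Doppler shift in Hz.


fd = 2*f*v/c = 2 * 1957 * 9.8 / 1500 = 25.57

25.57 Hz


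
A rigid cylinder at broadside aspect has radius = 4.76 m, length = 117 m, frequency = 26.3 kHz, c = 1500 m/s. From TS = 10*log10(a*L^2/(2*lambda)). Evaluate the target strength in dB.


57.57 dB


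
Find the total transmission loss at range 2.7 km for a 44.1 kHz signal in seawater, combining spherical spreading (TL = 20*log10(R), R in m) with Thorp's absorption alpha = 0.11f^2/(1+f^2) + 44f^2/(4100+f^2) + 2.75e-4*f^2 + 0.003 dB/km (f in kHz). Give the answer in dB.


Step 1 (Thorp): alpha = 0.11*1944.81/(1+1944.81) + 44*1944.81/(4100+1944.81) + 2.75e-4*1944.81 + 0.003 = 14.804 dB/km
Step 2: TL_spread = 20*log10(2700) = 68.63 dB
Step 3: TL_abs = alpha*R = 14.804 * 2.7 = 39.97 dB
Step 4: TL_total = 68.63 + 39.97 = 108.6

108.6 dB


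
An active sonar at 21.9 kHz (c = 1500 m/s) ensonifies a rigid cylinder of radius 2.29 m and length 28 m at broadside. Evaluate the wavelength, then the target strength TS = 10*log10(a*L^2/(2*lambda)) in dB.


Step 1: lambda = c/f = 1500/21900 = 0.06849 m
Step 2: TS = 10*log10(a*L^2/(2*lambda)) = 10*log10(2.29*28^2/(2*0.06849)) = 41.17

41.17 dB


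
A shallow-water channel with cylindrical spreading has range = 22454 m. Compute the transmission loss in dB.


TL = 10*log10(22454) = 43.51

43.51 dB


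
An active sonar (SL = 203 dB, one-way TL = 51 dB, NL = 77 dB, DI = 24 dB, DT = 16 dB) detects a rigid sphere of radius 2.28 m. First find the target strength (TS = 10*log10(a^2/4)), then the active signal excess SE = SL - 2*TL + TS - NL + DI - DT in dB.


Step 1: TS = 10*log10(2.28^2/4) = 1.14 dB
Step 2: SE = SL - 2*TL + TS - NL + DI - DT = 203 - 2*51 + (1.14) - 77 + 24 - 16 = 33.14

33.14 dB


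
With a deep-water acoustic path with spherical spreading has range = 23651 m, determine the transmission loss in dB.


87.48 dB


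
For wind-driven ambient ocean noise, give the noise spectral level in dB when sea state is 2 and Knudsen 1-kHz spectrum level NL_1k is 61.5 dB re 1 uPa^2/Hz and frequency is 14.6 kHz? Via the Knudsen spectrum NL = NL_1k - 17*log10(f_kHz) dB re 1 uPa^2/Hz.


NL = NL_1k - 17*log10(f_kHz) = 61.5 - 17*log10(14.6) = 61.5 - (19.79) = 41.71

41.71 dB


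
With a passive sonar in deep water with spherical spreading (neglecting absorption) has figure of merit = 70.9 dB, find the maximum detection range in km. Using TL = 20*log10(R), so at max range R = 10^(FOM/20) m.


At max range FOM = TL, so 20*log10(R) = 70.9
R = 10^(70.9/20) = 3507.52 m = 3.51 km

3.51 km


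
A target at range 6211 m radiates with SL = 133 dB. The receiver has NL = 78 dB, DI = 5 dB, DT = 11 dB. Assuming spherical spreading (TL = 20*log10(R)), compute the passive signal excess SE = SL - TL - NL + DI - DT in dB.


-26.86 dB


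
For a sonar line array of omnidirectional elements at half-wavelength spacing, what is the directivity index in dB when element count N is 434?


26.37 dB


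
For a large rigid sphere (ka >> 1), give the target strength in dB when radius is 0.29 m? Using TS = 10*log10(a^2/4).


-16.77 dB


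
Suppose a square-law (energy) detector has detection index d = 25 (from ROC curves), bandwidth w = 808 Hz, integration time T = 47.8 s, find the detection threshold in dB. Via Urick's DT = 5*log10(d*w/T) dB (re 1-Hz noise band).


DT = 5*log10(d*w/T) = 5*log10(25 * 808 / 47.8) = 5*log10(422.59) = 13.13

13.13 dB


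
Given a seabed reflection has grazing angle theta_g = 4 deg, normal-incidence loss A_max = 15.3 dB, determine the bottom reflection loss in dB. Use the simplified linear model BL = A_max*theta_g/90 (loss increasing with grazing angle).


0.68 dB


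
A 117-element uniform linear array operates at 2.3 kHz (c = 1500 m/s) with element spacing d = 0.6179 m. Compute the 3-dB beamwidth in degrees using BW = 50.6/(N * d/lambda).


Step 1: lambda = 1500/2300 = 0.65217 m
Step 2: d/lambda = 0.6179/0.65217 = 0.9475
Step 3: BW = 50.6/(N * d/lambda) = 50.6/(117 * 0.9475) = 0.46

0.46 deg


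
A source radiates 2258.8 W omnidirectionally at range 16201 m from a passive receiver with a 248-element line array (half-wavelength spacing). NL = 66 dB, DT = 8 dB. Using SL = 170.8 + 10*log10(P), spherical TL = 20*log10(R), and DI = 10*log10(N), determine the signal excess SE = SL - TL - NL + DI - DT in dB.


Step 1: SL = 170.8 + 10*log10(2258.8) = 204.34 dB
Step 2: TL = 20*log10(16201) = 84.19 dB
Step 3: DI = 10*log10(248) = 23.94 dB
Step 4: SE = SL - TL - NL + DI - DT = 204.34 - 84.19 - 66 + 23.94 - 8 = 70.09

70.09 dB


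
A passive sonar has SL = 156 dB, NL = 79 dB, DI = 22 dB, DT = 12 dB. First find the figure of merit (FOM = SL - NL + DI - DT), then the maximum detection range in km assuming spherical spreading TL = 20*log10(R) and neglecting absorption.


Step 1: FOM = SL - NL + DI - DT = 156 - 79 + 22 - 12 = 87 dB
Step 2: at max range FOM = TL = 20*log10(R), so R = 10^(87/20) = 22387.21 m = 22.39 km

22.39 km


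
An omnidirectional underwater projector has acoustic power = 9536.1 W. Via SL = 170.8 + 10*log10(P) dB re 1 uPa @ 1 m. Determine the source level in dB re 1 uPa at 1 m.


210.59 dB


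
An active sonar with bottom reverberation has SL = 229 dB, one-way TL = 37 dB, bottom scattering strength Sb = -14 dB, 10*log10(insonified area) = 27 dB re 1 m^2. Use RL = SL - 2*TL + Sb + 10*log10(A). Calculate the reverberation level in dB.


RL = SL - 2*TL + Sb + 10*log10(A) = 229 - 2*37 + (-14) + 27 = 168

168 dB


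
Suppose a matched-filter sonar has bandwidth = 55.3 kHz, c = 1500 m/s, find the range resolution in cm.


dR = c/(2*BW) = 1500 / (2 * 55.3e3) = 0.0136 m = 1.36 cm

1.36 cm


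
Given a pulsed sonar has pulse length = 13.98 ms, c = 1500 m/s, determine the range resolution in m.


dR = c*tau/2 = 1500 * 13.98e-3 / 2 = 10.485

10.485 m


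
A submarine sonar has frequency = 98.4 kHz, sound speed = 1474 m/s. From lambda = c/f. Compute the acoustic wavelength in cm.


lambda = c/f = 1474 / 98400 = 0.015 m = 1.5 cm

1.5 cm


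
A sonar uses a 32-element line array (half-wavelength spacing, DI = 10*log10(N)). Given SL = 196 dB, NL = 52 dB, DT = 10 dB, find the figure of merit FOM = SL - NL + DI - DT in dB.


149.05 dB


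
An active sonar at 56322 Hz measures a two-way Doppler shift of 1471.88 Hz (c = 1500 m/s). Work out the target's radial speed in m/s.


19.6 m/s


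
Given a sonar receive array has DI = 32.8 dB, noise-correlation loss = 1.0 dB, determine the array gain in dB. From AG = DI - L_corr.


AG = DI - L_corr = 32.8 - 1.0 = 31.8

31.8 dB


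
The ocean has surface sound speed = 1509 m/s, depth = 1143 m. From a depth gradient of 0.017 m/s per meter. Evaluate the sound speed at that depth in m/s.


1528.431 m/s


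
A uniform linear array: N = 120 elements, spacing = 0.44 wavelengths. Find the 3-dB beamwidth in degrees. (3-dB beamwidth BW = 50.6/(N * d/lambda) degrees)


BW = 50.6 / (120 * 0.44) = 50.6 / 52.8 = 0.96

0.96 deg


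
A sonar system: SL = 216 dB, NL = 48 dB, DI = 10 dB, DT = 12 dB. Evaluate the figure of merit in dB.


FOM = SL - NL + DI - DT = 216 - 48 + 10 - 12 = 166

166 dB


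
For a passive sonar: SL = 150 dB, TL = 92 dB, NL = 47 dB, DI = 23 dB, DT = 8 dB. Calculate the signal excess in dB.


SE = SL - TL - NL + DI - DT = 150 - 92 - 47 + 23 - 8 = 26

26 dB


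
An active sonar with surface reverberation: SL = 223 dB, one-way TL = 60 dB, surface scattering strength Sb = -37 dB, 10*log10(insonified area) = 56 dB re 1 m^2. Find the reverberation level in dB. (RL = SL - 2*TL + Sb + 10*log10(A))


RL = SL - 2*TL + Sb + 10*log10(A) = 223 - 2*60 + (-37) + 56 = 122

122 dB


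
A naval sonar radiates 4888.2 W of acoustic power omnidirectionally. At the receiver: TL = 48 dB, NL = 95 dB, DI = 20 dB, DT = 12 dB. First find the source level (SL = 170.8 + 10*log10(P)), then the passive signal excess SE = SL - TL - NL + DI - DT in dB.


Step 1: SL = 170.8 + 10*log10(4888.2) = 207.69 dB
Step 2: SE = SL - TL - NL + DI - DT = 207.69 - 48 - 95 + 20 - 12 = 72.69

72.69 dB


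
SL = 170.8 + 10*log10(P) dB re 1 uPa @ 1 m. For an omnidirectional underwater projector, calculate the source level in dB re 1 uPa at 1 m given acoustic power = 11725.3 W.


SL = 170.8 + 10*log10(11725.3) = 170.8 + 40.69 = 211.49

211.49 dB


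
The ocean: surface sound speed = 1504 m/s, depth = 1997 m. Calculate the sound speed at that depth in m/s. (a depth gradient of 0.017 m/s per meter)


c = 1504 + 0.017 * 1997 = 1537.949

1537.949 m/s


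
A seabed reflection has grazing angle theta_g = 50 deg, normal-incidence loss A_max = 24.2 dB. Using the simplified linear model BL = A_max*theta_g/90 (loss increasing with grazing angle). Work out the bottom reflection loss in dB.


13.44 dB


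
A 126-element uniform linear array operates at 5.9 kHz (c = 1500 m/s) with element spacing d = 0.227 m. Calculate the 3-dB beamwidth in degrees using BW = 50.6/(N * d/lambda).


0.45 deg


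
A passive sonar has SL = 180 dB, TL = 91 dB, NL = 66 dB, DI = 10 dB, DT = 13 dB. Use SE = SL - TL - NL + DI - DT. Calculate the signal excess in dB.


SE = SL - TL - NL + DI - DT = 180 - 91 - 66 + 10 - 13 = 20

20 dB


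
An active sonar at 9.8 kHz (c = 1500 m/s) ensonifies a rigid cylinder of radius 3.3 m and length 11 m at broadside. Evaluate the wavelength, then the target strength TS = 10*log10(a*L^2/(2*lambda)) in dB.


Step 1: lambda = c/f = 1500/9800 = 0.15306 m
Step 2: TS = 10*log10(a*L^2/(2*lambda)) = 10*log10(3.3*11^2/(2*0.15306)) = 31.15

31.15 dB


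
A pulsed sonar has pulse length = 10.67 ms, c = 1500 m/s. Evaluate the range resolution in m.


8.0025 m


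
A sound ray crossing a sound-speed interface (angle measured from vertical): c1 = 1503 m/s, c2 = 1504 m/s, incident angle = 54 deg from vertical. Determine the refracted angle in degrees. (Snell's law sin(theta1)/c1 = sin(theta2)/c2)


sin(theta2) = (c2/c1)*sin(theta1) = (1504/1503)*sin(54 deg) = 0.80956
theta2 = arcsin(0.80956) = 54.05

54.05 deg


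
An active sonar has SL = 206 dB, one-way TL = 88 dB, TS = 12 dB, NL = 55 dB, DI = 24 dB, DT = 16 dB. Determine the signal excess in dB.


SE = SL - 2*TL + TS - NL + DI - DT = 206 - 2*88 + (12) - 55 + 24 - 16 = -5

-5 dB


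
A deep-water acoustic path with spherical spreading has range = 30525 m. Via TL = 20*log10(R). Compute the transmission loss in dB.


89.69 dB


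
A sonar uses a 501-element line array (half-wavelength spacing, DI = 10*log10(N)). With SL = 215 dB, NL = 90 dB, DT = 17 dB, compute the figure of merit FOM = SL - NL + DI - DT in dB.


Step 1: DI = 10*log10(501) = 27.0 dB
Step 2: FOM = SL - NL + DI - DT = 215 - 90 + 27.0 - 17 = 135.0

135.0 dB


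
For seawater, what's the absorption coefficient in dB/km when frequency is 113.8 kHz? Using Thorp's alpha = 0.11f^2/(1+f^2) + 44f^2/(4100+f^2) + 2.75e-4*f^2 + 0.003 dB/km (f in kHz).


f^2 = 12950.44
alpha = 0.11*12950.44/(1+12950.44) + 44*12950.44/(4100+12950.44) + 2.75e-4*12950.44 + 0.003 = 37.094

37.094 dB/km


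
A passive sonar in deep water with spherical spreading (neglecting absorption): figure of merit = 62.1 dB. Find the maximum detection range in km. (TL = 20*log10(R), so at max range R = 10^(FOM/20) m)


At max range FOM = TL, so 20*log10(R) = 62.1
R = 10^(62.1/20) = 1273.5 m = 1.27 km

1.27 km


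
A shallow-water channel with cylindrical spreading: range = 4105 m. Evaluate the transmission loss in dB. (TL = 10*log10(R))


TL = 10*log10(4105) = 36.13

36.13 dB


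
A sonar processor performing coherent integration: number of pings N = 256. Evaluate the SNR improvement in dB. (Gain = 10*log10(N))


Gain = 10*log10(256) = 24.08

24.08 dB


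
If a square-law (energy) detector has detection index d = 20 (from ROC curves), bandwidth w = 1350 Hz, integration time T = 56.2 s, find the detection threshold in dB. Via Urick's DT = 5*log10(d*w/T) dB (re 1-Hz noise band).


DT = 5*log10(d*w/T) = 5*log10(20 * 1350 / 56.2) = 5*log10(480.43) = 13.41

13.41 dB


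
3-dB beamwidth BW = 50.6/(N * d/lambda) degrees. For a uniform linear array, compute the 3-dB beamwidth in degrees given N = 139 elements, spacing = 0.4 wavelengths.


0.91 deg


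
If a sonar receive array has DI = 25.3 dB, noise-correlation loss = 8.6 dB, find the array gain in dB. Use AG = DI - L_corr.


AG = DI - L_corr = 25.3 - 8.6 = 16.7

16.7 dB


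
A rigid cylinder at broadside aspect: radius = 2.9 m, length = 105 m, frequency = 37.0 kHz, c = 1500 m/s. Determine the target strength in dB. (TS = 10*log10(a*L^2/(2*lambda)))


lambda = 1500/37000 = 0.04054 m
TS = 10*log10(2.9*105^2/(2*0.04054)) = 55.96

55.96 dB


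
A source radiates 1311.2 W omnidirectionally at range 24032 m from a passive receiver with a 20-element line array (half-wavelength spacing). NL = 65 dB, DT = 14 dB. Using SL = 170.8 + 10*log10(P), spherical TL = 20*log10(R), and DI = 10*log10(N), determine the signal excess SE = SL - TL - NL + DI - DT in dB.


48.37 dB


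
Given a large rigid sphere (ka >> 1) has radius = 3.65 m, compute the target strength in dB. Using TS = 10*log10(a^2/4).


TS = 10*log10(3.65^2 / 4) = 10*log10(3.330625) = 5.23

5.23 dB


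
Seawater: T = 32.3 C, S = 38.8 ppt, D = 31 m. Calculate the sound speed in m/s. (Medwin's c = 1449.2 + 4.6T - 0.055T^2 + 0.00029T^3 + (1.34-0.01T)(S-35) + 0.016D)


c = 1449.2 + 4.6*32.3 - 0.055*32.3^2 + 0.00029*32.3^3 + (1.34 - 0.01*32.3)*(38.8 - 35) + 0.016*31 = 1554.53

1554.53 m/s


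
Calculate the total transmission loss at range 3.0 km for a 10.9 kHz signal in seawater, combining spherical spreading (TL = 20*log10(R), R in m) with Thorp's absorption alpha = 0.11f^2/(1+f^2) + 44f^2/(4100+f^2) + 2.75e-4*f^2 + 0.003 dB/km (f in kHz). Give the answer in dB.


73.69 dB


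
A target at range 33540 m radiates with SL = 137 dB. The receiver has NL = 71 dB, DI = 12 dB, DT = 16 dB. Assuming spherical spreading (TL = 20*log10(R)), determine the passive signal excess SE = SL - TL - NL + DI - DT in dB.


Step 1: TL = 20*log10(33540) = 90.51 dB
Step 2: SE = 137 - 90.51 - 71 + 12 - 16 = -28.51

-28.51 dB


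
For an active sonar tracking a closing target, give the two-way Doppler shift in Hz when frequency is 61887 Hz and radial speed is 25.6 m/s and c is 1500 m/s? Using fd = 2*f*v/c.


fd = 2*f*v/c = 2 * 61887 * 25.6 / 1500 = 2112.41

2112.41 Hz


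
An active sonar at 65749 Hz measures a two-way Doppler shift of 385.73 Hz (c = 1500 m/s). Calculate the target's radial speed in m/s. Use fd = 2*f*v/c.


From fd = 2*f*v/c, v = c*fd/(2*f) = 1500 * 385.73 / (2*65749) = 4.4

4.4 m/s


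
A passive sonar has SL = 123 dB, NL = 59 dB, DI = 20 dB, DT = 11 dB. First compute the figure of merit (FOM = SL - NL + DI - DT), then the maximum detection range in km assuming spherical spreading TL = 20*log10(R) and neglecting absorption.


Step 1: FOM = SL - NL + DI - DT = 123 - 59 + 20 - 11 = 73 dB
Step 2: at max range FOM = TL = 20*log10(R), so R = 10^(73/20) = 4466.84 m = 4.47 km

4.47 km


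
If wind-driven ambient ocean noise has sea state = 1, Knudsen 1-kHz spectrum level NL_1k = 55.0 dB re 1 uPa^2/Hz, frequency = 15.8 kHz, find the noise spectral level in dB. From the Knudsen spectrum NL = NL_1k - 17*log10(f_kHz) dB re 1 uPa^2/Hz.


NL = NL_1k - 17*log10(f_kHz) = 55.0 - 17*log10(15.8) = 55.0 - (20.38) = 34.62

34.62 dB


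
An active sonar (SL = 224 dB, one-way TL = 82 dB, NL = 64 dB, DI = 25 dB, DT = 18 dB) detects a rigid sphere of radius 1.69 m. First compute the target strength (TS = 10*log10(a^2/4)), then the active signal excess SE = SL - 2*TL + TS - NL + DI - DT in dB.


Step 1: TS = 10*log10(1.69^2/4) = -1.46 dB
Step 2: SE = SL - 2*TL + TS - NL + DI - DT = 224 - 2*82 + (-1.46) - 64 + 25 - 18 = 1.54

1.54 dB


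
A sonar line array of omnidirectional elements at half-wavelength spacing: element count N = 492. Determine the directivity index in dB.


DI = 10*log10(492) = 26.92

26.92 dB


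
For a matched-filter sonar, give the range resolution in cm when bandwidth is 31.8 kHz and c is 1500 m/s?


dR = c/(2*BW) = 1500 / (2 * 31.8e3) = 0.0236 m = 2.36 cm

2.36 cm


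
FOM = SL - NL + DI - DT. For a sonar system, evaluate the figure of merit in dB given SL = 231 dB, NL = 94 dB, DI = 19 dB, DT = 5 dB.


151 dB


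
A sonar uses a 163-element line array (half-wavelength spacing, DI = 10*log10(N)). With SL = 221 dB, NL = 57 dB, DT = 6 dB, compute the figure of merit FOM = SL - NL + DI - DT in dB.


Step 1: DI = 10*log10(163) = 22.12 dB
Step 2: FOM = SL - NL + DI - DT = 221 - 57 + 22.12 - 6 = 180.12

180.12 dB


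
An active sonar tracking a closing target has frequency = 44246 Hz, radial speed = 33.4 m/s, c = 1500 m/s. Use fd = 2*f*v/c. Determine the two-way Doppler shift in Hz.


fd = 2*f*v/c = 2 * 44246 * 33.4 / 1500 = 1970.42

1970.42 Hz


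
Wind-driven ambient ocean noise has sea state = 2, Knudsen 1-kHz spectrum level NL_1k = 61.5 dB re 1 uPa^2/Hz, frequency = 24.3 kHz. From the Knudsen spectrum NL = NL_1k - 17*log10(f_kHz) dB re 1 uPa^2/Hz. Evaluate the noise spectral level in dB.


NL = NL_1k - 17*log10(f_kHz) = 61.5 - 17*log10(24.3) = 61.5 - (23.56) = 37.94

37.94 dB


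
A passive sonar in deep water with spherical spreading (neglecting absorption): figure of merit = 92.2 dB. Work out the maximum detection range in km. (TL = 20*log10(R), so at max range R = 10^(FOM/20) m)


At max range FOM = TL, so 20*log10(R) = 92.2
R = 10^(92.2/20) = 40738.03 m = 40.74 km

40.74 km


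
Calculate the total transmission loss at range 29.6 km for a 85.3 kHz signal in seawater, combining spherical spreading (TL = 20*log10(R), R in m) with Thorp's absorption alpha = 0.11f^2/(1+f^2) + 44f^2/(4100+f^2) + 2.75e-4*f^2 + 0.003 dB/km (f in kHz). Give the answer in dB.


Step 1 (Thorp): alpha = 0.11*7276.09/(1+7276.09) + 44*7276.09/(4100+7276.09) + 2.75e-4*7276.09 + 0.003 = 30.2561 dB/km
Step 2: TL_spread = 20*log10(29600) = 89.43 dB
Step 3: TL_abs = alpha*R = 30.2561 * 29.6 = 895.58 dB
Step 4: TL_total = 89.43 + 895.58 = 985.01

985.01 dB


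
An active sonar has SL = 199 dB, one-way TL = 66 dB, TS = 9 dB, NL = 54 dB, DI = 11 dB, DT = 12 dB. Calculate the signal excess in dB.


21 dB


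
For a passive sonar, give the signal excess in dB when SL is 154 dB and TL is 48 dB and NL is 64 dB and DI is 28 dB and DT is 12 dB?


58 dB


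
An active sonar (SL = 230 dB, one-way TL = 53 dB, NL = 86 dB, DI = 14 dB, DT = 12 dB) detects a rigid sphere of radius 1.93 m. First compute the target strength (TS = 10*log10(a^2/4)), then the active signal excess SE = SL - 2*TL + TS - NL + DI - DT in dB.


Step 1: TS = 10*log10(1.93^2/4) = -0.31 dB
Step 2: SE = SL - 2*TL + TS - NL + DI - DT = 230 - 2*53 + (-0.31) - 86 + 14 - 12 = 39.69

39.69 dB


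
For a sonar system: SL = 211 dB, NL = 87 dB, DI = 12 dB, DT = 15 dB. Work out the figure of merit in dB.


FOM = SL - NL + DI - DT = 211 - 87 + 12 - 15 = 121

121 dB


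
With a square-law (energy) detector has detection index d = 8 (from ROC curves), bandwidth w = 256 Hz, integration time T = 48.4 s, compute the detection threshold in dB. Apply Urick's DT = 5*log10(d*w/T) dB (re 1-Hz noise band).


8.13 dB


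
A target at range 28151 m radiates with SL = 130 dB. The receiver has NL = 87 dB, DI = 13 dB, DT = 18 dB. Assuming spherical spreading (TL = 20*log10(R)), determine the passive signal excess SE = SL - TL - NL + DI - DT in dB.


-50.99 dB


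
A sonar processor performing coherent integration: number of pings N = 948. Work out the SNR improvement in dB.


29.77 dB


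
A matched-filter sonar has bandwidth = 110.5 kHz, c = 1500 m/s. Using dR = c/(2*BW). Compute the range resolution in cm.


0.68 cm


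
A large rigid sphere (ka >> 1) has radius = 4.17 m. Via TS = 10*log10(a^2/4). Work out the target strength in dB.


TS = 10*log10(4.17^2 / 4) = 10*log10(4.347225) = 6.38

6.38 dB


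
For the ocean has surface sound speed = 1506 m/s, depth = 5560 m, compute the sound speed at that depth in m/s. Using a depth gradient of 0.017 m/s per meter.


c = 1506 + 0.017 * 5560 = 1600.52

1600.52 m/s


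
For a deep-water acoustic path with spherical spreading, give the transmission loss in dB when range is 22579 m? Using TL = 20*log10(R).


TL = 20*log10(22579) = 87.07

87.07 dB


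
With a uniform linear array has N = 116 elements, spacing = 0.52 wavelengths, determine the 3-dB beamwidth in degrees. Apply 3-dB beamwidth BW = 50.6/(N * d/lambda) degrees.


BW = 50.6 / (116 * 0.52) = 50.6 / 60.32 = 0.84

0.84 deg


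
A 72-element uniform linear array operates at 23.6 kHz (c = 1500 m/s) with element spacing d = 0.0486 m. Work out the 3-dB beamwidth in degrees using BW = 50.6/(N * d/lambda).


Step 1: lambda = 1500/23600 = 0.06356 m
Step 2: d/lambda = 0.0486/0.06356 = 0.7646
Step 3: BW = 50.6/(N * d/lambda) = 50.6/(72 * 0.7646) = 0.92

0.92 deg


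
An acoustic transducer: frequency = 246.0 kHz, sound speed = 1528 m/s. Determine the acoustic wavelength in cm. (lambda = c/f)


lambda = c/f = 1528 / 246000 = 0.0062 m = 0.62 cm

0.62 cm


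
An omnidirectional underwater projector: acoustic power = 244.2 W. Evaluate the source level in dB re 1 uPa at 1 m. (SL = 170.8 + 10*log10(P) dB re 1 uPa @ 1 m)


194.68 dB


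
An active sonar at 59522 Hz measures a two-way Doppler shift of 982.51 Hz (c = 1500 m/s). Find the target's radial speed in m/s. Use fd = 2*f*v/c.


12.38 m/s


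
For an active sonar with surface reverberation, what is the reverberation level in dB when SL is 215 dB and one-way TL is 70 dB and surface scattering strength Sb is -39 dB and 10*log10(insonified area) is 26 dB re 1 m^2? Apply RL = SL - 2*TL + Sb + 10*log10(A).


RL = SL - 2*TL + Sb + 10*log10(A) = 215 - 2*70 + (-39) + 26 = 62

62 dB


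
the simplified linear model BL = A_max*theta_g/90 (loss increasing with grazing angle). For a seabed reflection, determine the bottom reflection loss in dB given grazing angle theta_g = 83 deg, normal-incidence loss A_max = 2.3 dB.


BL = A_max * theta_g / 90 = 2.3 * 83 / 90 = 2.12

2.12 dB


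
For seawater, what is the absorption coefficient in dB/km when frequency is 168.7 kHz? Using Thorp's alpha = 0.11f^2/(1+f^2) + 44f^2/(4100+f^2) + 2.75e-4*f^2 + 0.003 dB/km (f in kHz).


f^2 = 28459.69
alpha = 0.11*28459.69/(1+28459.69) + 44*28459.69/(4100+28459.69) + 2.75e-4*28459.69 + 0.003 = 46.399

46.399 dB/km


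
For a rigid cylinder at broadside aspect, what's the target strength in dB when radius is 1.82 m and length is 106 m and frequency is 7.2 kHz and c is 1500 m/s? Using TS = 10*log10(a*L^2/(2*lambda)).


lambda = 1500/7200 = 0.20833 m
TS = 10*log10(1.82*106^2/(2*0.20833)) = 46.91

46.91 dB


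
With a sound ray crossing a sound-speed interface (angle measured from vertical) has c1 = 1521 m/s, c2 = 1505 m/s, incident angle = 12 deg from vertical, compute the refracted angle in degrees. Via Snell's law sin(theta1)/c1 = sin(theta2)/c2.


11.87 deg


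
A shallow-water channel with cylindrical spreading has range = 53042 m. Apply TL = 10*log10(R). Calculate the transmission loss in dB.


TL = 10*log10(53042) = 47.25

47.25 dB


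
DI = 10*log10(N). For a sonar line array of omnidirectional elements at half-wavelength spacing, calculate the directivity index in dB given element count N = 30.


DI = 10*log10(30) = 14.77

14.77 dB


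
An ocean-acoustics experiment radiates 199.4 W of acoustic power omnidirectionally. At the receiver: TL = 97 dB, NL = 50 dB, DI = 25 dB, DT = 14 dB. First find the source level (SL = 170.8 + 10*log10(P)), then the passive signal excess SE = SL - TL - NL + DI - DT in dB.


Step 1: SL = 170.8 + 10*log10(199.4) = 193.8 dB
Step 2: SE = SL - TL - NL + DI - DT = 193.8 - 97 - 50 + 25 - 14 = 57.8

57.8 dB


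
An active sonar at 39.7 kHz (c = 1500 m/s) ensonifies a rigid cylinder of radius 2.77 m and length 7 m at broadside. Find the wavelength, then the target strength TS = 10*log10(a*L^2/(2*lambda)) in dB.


Step 1: lambda = c/f = 1500/39700 = 0.03778 m
Step 2: TS = 10*log10(a*L^2/(2*lambda)) = 10*log10(2.77*7^2/(2*0.03778)) = 32.54

32.54 dB


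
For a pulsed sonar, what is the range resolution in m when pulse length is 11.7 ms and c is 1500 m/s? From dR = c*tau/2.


dR = c*tau/2 = 1500 * 11.7e-3 / 2 = 8.775

8.775 m


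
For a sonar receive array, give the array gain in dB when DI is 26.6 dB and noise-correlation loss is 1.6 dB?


AG = DI - L_corr = 26.6 - 1.6 = 25.0

25.0 dB


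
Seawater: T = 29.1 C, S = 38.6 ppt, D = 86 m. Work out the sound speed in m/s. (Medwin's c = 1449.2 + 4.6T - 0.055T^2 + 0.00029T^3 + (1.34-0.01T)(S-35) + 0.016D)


c = 1449.2 + 4.6*29.1 - 0.055*29.1^2 + 0.00029*29.1^3 + (1.34 - 0.01*29.1)*(38.6 - 35) + 0.016*86 = 1548.78

1548.78 m/s


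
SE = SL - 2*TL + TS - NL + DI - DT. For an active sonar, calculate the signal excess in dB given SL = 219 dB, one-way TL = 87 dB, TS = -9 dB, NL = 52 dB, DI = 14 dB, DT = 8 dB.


SE = SL - 2*TL + TS - NL + DI - DT = 219 - 2*87 + (-9) - 52 + 14 - 8 = -10

-10 dB


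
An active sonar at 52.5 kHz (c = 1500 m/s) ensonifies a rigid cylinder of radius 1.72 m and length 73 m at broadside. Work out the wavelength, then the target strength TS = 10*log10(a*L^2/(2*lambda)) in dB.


Step 1: lambda = c/f = 1500/52500 = 0.02857 m
Step 2: TS = 10*log10(a*L^2/(2*lambda)) = 10*log10(1.72*73^2/(2*0.02857)) = 52.05

52.05 dB


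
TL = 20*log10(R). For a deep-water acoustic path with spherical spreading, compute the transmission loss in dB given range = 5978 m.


75.53 dB


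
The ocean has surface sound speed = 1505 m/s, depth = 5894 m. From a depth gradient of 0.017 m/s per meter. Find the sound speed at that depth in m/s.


1605.198 m/s


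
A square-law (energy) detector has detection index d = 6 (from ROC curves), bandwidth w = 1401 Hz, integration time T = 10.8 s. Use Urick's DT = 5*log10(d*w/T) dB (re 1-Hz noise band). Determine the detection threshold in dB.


DT = 5*log10(d*w/T) = 5*log10(6 * 1401 / 10.8) = 5*log10(778.33) = 14.46

14.46 dB


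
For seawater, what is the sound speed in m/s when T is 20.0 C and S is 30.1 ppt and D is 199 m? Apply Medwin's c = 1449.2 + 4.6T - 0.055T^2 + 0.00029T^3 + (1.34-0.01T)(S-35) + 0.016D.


c = 1449.2 + 4.6*20.0 - 0.055*20.0^2 + 0.00029*20.0^3 + (1.34 - 0.01*20.0)*(30.1 - 35) + 0.016*199 = 1519.12

1519.12 m/s


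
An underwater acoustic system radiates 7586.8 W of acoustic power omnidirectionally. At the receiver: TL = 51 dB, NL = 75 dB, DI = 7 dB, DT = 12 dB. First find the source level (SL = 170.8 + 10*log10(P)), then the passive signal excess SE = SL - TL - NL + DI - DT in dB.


Step 1: SL = 170.8 + 10*log10(7586.8) = 209.6 dB
Step 2: SE = SL - TL - NL + DI - DT = 209.6 - 51 - 75 + 7 - 12 = 78.6

78.6 dB


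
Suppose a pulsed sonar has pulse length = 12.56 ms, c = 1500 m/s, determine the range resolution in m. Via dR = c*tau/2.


dR = c*tau/2 = 1500 * 12.56e-3 / 2 = 9.42

9.42 m


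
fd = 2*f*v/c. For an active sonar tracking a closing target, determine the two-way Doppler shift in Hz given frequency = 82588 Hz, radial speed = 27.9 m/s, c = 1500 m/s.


3072.27 Hz


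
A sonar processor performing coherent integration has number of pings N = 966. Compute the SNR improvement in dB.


29.85 dB


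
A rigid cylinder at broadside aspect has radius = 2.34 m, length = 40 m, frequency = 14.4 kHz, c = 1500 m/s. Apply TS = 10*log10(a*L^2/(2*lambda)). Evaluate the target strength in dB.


42.55 dB


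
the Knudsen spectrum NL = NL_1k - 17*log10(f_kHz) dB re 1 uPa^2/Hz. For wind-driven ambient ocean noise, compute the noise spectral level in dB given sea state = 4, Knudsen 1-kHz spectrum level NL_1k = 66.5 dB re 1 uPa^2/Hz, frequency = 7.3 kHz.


NL = NL_1k - 17*log10(f_kHz) = 66.5 - 17*log10(7.3) = 66.5 - (14.68) = 51.82

51.82 dB


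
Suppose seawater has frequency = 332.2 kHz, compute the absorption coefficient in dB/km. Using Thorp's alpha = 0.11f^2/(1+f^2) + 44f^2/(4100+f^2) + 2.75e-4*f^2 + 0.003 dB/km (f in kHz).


f^2 = 110356.84
alpha = 0.11*110356.84/(1+110356.84) + 44*110356.84/(4100+110356.84) + 2.75e-4*110356.84 + 0.003 = 72.885

72.885 dB/km


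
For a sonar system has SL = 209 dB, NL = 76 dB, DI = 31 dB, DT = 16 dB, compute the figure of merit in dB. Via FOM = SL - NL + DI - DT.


FOM = SL - NL + DI - DT = 209 - 76 + 31 - 16 = 148

148 dB


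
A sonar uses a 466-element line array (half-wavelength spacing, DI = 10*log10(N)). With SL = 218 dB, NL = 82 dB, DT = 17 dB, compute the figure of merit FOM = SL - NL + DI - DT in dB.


145.68 dB


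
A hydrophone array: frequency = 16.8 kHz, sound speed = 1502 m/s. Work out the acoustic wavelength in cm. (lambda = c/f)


lambda = c/f = 1502 / 16800 = 0.0894 m = 8.94 cm

8.94 cm


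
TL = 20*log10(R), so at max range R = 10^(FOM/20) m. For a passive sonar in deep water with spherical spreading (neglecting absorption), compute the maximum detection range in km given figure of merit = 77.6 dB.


At max range FOM = TL, so 20*log10(R) = 77.6
R = 10^(77.6/20) = 7585.78 m = 7.59 km

7.59 km


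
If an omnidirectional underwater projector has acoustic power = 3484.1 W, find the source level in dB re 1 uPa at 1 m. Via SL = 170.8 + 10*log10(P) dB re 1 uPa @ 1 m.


206.22 dB


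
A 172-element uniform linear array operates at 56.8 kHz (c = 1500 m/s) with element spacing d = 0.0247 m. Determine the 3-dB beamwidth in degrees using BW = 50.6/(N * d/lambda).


Step 1: lambda = 1500/56800 = 0.02641 m
Step 2: d/lambda = 0.0247/0.02641 = 0.9353
Step 3: BW = 50.6/(N * d/lambda) = 50.6/(172 * 0.9353) = 0.31

0.31 deg


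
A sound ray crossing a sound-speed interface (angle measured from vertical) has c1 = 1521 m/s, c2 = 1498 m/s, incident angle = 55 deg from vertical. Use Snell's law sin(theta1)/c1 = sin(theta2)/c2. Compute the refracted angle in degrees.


sin(theta2) = (c2/c1)*sin(theta1) = (1498/1521)*sin(55 deg) = 0.80677
theta2 = arcsin(0.80677) = 53.78

53.78 deg


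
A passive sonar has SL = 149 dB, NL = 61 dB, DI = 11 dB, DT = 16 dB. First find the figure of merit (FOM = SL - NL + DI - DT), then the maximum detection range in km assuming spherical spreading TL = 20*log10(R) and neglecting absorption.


Step 1: FOM = SL - NL + DI - DT = 149 - 61 + 11 - 16 = 83 dB
Step 2: at max range FOM = TL = 20*log10(R), so R = 10^(83/20) = 14125.38 m = 14.13 km

14.13 km


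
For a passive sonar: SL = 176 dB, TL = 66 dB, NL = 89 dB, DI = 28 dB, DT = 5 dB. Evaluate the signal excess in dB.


SE = SL - TL - NL + DI - DT = 176 - 66 - 89 + 28 - 5 = 44

44 dB


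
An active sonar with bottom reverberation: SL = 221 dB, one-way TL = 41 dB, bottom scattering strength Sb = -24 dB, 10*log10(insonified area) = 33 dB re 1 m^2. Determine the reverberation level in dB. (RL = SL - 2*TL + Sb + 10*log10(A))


RL = SL - 2*TL + Sb + 10*log10(A) = 221 - 2*41 + (-24) + 33 = 148

148 dB


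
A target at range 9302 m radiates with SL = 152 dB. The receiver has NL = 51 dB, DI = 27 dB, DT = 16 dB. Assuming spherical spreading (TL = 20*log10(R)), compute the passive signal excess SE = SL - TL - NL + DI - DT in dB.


32.63 dB


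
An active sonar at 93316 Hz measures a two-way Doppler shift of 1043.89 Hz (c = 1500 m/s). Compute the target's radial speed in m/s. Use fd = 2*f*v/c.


8.39 m/s


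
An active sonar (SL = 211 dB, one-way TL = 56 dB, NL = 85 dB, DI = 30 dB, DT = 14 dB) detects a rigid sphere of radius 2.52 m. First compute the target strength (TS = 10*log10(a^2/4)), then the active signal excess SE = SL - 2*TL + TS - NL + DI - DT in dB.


Step 1: TS = 10*log10(2.52^2/4) = 2.01 dB
Step 2: SE = SL - 2*TL + TS - NL + DI - DT = 211 - 2*56 + (2.01) - 85 + 30 - 14 = 32.01

32.01 dB
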